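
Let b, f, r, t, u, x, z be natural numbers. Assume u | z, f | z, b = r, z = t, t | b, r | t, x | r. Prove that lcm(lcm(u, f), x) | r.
Because b = r and t | b, t | r. r | t, so t = r. Since z = t, z = r. u | z and f | z, therefore lcm(u, f) | z. Since z = r, lcm(u, f) | r. Since x | r, lcm(lcm(u, f), x) | r.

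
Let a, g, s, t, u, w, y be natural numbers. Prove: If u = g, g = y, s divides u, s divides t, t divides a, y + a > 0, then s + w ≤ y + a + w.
From u = g and g = y, u = y. Because s divides u, s divides y. s divides t and t divides a, hence s divides a. Since s divides y, s divides y + a. y + a > 0, so s ≤ y + a. Then s + w ≤ y + a + w.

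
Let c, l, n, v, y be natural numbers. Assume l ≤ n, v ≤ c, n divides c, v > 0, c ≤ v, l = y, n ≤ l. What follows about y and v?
y ≤ v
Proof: n ≤ l and l ≤ n, therefore n = l. l = y, so n = y. Because c ≤ v and v ≤ c, c = v. n divides c, so n divides v. Since n = y, y divides v. Since v > 0, y ≤ v.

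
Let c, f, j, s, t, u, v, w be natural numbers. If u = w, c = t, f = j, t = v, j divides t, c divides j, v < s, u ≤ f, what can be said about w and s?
w < s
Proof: Because c = t and c divides j, t divides j. j divides t, so j = t. Since f = j, f = t. t = v, so f = v. From u = w and u ≤ f, w ≤ f. Because f = v, w ≤ v. From v < s, w < s.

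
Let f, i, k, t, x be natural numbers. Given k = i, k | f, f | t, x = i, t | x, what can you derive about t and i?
t = i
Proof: From x = i and t | x, t | i. Because k = i and k | f, i | f. From f | t, i | t. From t | i, t = i.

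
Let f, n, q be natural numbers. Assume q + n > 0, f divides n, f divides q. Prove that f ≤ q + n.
f divides q and f divides n, hence f divides q + n. q + n > 0, so f ≤ q + n.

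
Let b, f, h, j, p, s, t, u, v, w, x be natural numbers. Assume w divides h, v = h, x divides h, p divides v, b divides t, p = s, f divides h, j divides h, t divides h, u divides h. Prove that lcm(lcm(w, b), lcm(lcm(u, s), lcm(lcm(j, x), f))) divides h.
b divides t and t divides h, hence b divides h. Since w divides h, lcm(w, b) divides h. Because v = h and p divides v, p divides h. Since p = s, s divides h. u divides h, so lcm(u, s) divides h. j divides h and x divides h, therefore lcm(j, x) divides h. f divides h, so lcm(lcm(j, x), f) divides h. Since lcm(u, s) divides h, lcm(lcm(u, s), lcm(lcm(j, x), f)) divides h. lcm(w, b) divides h, so lcm(lcm(w, b), lcm(lcm(u, s), lcm(lcm(j, x), f))) divides h.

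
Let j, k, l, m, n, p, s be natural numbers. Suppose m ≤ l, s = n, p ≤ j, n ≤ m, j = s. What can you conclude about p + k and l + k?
p + k ≤ l + k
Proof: From j = s and s = n, j = n. Since p ≤ j, p ≤ n. Since n ≤ m, p ≤ m. m ≤ l, so p ≤ l. Then p + k ≤ l + k.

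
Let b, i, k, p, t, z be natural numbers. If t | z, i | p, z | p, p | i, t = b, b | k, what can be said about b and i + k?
b | i + k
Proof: Since p | i and i | p, p = i. t | z and z | p, so t | p. p = i, so t | i. t = b, so b | i. b | k, so b | i + k.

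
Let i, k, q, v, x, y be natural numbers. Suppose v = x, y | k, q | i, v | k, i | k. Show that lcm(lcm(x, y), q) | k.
v = x and v | k, therefore x | k. Since y | k, lcm(x, y) | k. q | i and i | k, thus q | k. Since lcm(x, y) | k, lcm(lcm(x, y), q) | k.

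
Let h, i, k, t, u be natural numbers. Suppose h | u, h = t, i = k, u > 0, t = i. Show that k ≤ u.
h = t and t = i, hence h = i. Since i = k, h = k. h | u and u > 0, hence h ≤ u. Because h = k, k ≤ u.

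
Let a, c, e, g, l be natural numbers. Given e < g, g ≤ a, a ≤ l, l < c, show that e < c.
e < g and g ≤ a, therefore e < a. Since a ≤ l and l < c, a < c. Since e < a, e < c.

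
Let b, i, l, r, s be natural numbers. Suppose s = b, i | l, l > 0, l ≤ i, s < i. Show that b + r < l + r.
i | l and l > 0, thus i ≤ l. Since l ≤ i, i = l. From s < i, s < l. Since s = b, b < l. Then b + r < l + r.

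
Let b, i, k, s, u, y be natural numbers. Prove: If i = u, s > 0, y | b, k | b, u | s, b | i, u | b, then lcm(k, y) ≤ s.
Since k | b and y | b, lcm(k, y) | b. i = u and b | i, thus b | u. u | b, so u = b. u | s, so b | s. Because lcm(k, y) | b, lcm(k, y) | s. Since s > 0, lcm(k, y) ≤ s.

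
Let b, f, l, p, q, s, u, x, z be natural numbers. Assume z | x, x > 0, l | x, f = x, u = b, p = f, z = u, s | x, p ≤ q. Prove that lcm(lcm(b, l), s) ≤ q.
From z = u and u = b, z = b. Since z | x, b | x. l | x, so lcm(b, l) | x. Since s | x, lcm(lcm(b, l), s) | x. x > 0, so lcm(lcm(b, l), s) ≤ x. p = f and p ≤ q, therefore f ≤ q. Since f = x, x ≤ q. Since lcm(lcm(b, l), s) ≤ x, lcm(lcm(b, l), s) ≤ q.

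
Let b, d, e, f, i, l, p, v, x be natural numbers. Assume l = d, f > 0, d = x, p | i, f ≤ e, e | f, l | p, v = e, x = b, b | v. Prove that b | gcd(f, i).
Since e | f and f > 0, e ≤ f. f ≤ e, so e = f. v = e and b | v, thus b | e. e = f, so b | f. From d = x and x = b, d = b. Because l = d and l | p, d | p. Since p | i, d | i. d = b, so b | i. Since b | f, b | gcd(f, i).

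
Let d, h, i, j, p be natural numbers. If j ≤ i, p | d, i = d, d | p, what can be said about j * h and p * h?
j * h ≤ p * h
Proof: From d | p and p | d, d = p. Because i = d, i = p. Because j ≤ i, j ≤ p. Then j * h ≤ p * h.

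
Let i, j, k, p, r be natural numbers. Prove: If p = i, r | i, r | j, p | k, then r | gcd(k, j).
p = i and p | k, hence i | k. r | i, so r | k. r | j, so r | gcd(k, j).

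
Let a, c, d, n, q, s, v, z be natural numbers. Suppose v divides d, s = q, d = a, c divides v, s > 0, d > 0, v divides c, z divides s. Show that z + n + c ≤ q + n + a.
Since z divides s and s > 0, z ≤ s. Since s = q, z ≤ q. Then z + n ≤ q + n. From v divides c and c divides v, v = c. Since v divides d and d > 0, v ≤ d. v = c, so c ≤ d. Because d = a, c ≤ a. z + n ≤ q + n, so z + n + c ≤ q + n + a.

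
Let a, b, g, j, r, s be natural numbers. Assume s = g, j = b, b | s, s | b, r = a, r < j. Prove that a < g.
From b | s and s | b, b = s. j = b, so j = s. r = a and r < j, thus a < j. j = s, so a < s. s = g, so a < g.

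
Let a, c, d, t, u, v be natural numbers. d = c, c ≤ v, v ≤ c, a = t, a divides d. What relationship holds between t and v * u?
t divides v * u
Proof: Because c ≤ v and v ≤ c, c = v. d = c, so d = v. Since a = t and a divides d, t divides d. Since d = v, t divides v. Then t divides v * u.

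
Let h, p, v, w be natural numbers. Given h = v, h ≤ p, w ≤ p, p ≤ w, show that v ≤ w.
Since p ≤ w and w ≤ p, p = w. h = v and h ≤ p, hence v ≤ p. p = w, so v ≤ w.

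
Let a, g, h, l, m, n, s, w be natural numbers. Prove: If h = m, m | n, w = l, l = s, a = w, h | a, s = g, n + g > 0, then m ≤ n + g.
w = l and l = s, thus w = s. Because a = w and h | a, h | w. h = m, so m | w. w = s, so m | s. s = g, so m | g. Since m | n, m | n + g. n + g > 0, so m ≤ n + g.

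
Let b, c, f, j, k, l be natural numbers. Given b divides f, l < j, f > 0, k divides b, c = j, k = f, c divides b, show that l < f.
From k = f and k divides b, f divides b. Because b divides f, b = f. c = j and c divides b, thus j divides b. b = f, so j divides f. f > 0, so j ≤ f. Because l < j, l < f.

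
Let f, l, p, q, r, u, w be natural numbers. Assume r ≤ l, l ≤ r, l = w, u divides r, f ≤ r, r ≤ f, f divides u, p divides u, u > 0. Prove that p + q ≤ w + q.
r ≤ l and l ≤ r, so r = l. l = w, so r = w. f ≤ r and r ≤ f, so f = r. Since f divides u, r divides u. u divides r, so u = r. Since p divides u and u > 0, p ≤ u. Since u = r, p ≤ r. Since r = w, p ≤ w. Then p + q ≤ w + q.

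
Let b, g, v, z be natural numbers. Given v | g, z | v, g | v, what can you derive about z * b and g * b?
z * b | g * b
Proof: Because v | g and g | v, v = g. Since z | v, z | g. Then z * b | g * b.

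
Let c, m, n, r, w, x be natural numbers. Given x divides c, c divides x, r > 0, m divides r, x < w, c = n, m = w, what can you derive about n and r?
n < r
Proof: x divides c and c divides x, hence x = c. Since c = n, x = n. m divides r and r > 0, hence m ≤ r. Since m = w, w ≤ r. Since x < w, x < r. Since x = n, n < r.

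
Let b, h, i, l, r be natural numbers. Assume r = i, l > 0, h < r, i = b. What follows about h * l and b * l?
h * l < b * l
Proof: r = i and i = b, thus r = b. h < r, so h < b. Since l > 0, by multiplying by a positive, h * l < b * l.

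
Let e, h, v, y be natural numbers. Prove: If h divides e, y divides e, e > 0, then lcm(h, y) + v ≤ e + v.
h divides e and y divides e, so lcm(h, y) divides e. e > 0, so lcm(h, y) ≤ e. Then lcm(h, y) + v ≤ e + v.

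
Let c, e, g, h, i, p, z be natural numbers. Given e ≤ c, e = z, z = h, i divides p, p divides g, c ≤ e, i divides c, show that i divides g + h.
i divides p and p divides g, so i divides g. e = z and z = h, thus e = h. From c ≤ e and e ≤ c, c = e. Since i divides c, i divides e. e = h, so i divides h. Since i divides g, i divides g + h.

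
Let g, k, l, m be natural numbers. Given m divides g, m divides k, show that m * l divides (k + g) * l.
m divides k and m divides g, so m divides k + g. Then m * l divides (k + g) * l.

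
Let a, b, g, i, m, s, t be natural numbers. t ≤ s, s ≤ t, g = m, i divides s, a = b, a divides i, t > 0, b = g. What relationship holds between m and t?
m ≤ t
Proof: Because b = g and g = m, b = m. s ≤ t and t ≤ s, so s = t. a divides i and i divides s, hence a divides s. Since a = b, b divides s. Since s = t, b divides t. Since t > 0, b ≤ t. b = m, so m ≤ t.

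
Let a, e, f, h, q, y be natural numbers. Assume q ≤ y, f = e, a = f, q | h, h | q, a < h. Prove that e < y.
From a = f and f = e, a = e. From h | q and q | h, h = q. a < h, so a < q. q ≤ y, so a < y. Because a = e, e < y.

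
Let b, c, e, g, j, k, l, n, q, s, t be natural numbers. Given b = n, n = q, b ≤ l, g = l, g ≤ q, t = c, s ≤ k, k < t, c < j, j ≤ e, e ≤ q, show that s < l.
b = n and n = q, so b = q. Since b ≤ l, q ≤ l. g = l and g ≤ q, therefore l ≤ q. q ≤ l, so q = l. From s ≤ k and k < t, s < t. t = c, so s < c. Because c < j and j ≤ e, c < e. Since e ≤ q, c < q. Since s < c, s < q. q = l, so s < l.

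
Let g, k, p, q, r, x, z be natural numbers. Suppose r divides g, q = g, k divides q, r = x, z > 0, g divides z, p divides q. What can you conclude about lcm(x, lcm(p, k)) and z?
lcm(x, lcm(p, k)) ≤ z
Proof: Since r = x and r divides g, x divides g. Since p divides q and k divides q, lcm(p, k) divides q. q = g, so lcm(p, k) divides g. x divides g, so lcm(x, lcm(p, k)) divides g. Since g divides z, lcm(x, lcm(p, k)) divides z. z > 0, so lcm(x, lcm(p, k)) ≤ z.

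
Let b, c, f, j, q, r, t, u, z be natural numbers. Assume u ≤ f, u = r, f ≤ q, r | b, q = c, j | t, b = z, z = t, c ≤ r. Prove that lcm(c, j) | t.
Since u ≤ f and f ≤ q, u ≤ q. q = c, so u ≤ c. u = r, so r ≤ c. Since c ≤ r, r = c. b = z and z = t, so b = t. Since r | b, r | t. r = c, so c | t. j | t, so lcm(c, j) | t.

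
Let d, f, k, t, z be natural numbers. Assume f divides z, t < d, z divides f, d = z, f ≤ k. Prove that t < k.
Since z divides f and f divides z, z = f. Since d = z, d = f. t < d, so t < f. f ≤ k, so t < k.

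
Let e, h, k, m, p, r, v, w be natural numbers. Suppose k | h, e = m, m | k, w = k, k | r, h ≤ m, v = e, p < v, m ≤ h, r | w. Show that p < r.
h ≤ m and m ≤ h, so h = m. From k | h, k | m. Since m | k, m = k. w = k and r | w, so r | k. k | r, so k = r. Since m = k, m = r. Because v = e and e = m, v = m. Since p < v, p < m. m = r, so p < r.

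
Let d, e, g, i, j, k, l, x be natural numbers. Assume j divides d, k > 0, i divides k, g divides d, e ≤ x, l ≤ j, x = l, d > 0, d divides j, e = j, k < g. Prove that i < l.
d divides j and j divides d, thus d = j. e = j and e ≤ x, so j ≤ x. Because x = l, j ≤ l. From l ≤ j, j = l. Since d = j, d = l. Since i divides k and k > 0, i ≤ k. g divides d and d > 0, so g ≤ d. Since k < g, k < d. Since i ≤ k, i < d. Since d = l, i < l.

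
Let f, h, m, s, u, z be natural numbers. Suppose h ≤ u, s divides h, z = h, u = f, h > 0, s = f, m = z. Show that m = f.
m = z and z = h, thus m = h. u = f and h ≤ u, therefore h ≤ f. s divides h and h > 0, therefore s ≤ h. s = f, so f ≤ h. Since h ≤ f, h = f. From m = h, m = f.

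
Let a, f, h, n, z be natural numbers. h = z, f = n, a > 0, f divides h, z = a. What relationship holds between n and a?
n ≤ a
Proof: h = z and z = a, so h = a. From f = n and f divides h, n divides h. h = a, so n divides a. a > 0, so n ≤ a.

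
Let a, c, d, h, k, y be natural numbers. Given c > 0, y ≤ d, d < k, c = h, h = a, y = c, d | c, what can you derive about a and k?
a < k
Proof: Since d | c and c > 0, d ≤ c. y = c and y ≤ d, hence c ≤ d. d ≤ c, so d = c. c = h, so d = h. Since h = a, d = a. Since d < k, a < k.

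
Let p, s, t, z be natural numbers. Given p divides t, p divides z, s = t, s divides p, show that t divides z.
s = t and s divides p, thus t divides p. From p divides t, p = t. Since p divides z, t divides z.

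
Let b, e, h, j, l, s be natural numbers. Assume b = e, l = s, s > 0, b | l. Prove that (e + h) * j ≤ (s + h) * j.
From l = s and b | l, b | s. From b = e, e | s. Since s > 0, e ≤ s. Then e + h ≤ s + h. Then (e + h) * j ≤ (s + h) * j.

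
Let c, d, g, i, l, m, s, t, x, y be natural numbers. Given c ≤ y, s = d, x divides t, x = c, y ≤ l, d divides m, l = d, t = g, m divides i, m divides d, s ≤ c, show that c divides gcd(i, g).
Since m divides d and d divides m, m = d. From s = d and s ≤ c, d ≤ c. c ≤ y and y ≤ l, thus c ≤ l. l = d, so c ≤ d. d ≤ c, so d = c. m = d, so m = c. From m divides i, c divides i. x = c and x divides t, therefore c divides t. Since t = g, c divides g. Because c divides i, c divides gcd(i, g).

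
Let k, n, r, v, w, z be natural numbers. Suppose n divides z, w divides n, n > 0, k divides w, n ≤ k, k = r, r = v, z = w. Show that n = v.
z = w and n divides z, hence n divides w. Since w divides n, w = n. k divides w, so k divides n. n > 0, so k ≤ n. n ≤ k, so n = k. Since k = r, n = r. r = v, so n = v.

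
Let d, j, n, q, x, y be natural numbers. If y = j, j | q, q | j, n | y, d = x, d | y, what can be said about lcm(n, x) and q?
lcm(n, x) | q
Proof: Because j | q and q | j, j = q. Since y = j, y = q. Since d = x and d | y, x | y. n | y, so lcm(n, x) | y. From y = q, lcm(n, x) | q.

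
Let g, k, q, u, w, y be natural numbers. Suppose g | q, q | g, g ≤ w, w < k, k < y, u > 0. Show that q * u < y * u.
g | q and q | g, so g = q. g ≤ w and w < k, hence g < k. Since g = q, q < k. Since k < y, q < y. Since u > 0, q * u < y * u.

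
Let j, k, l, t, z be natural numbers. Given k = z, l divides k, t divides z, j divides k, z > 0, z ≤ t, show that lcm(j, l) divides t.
t divides z and z > 0, so t ≤ z. Since z ≤ t, z = t. k = z, so k = t. j divides k and l divides k, thus lcm(j, l) divides k. k = t, so lcm(j, l) divides t.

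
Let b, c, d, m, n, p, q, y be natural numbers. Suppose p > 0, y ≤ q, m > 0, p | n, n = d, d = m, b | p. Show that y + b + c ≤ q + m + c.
Since b | p and p > 0, b ≤ p. n = d and p | n, thus p | d. d = m, so p | m. m > 0, so p ≤ m. Because b ≤ p, b ≤ m. Then b + c ≤ m + c. y ≤ q, so y + b + c ≤ q + m + c.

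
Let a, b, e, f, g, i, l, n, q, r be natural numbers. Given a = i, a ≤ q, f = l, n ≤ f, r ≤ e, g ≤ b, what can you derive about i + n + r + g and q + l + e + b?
i + n + r + g ≤ q + l + e + b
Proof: a = i and a ≤ q, hence i ≤ q. f = l and n ≤ f, therefore n ≤ l. r ≤ e, so n + r ≤ l + e. g ≤ b, so n + r + g ≤ l + e + b. Because i ≤ q, i + n + r + g ≤ q + l + e + b.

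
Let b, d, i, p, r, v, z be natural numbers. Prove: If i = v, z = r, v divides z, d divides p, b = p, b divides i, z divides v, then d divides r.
v divides z and z divides v, so v = z. Since z = r, v = r. From i = v and b divides i, b divides v. Since b = p, p divides v. Since v = r, p divides r. Since d divides p, d divides r.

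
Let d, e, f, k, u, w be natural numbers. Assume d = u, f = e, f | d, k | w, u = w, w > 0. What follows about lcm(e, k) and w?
lcm(e, k) ≤ w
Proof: d = u and u = w, thus d = w. From f | d, f | w. f = e, so e | w. Since k | w, lcm(e, k) | w. Since w > 0, lcm(e, k) ≤ w.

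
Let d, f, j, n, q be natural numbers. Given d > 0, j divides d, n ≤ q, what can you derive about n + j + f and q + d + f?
n + j + f ≤ q + d + f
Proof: Because j divides d and d > 0, j ≤ d. Because n ≤ q, n + j ≤ q + d. Then n + j + f ≤ q + d + f.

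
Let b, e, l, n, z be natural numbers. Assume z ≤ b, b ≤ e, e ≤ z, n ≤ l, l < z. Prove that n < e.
Because z ≤ b and b ≤ e, z ≤ e. From e ≤ z, z = e. From n ≤ l and l < z, n < z. z = e, so n < e.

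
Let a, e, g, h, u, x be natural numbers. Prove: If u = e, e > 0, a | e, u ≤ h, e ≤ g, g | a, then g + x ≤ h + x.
g | a and a | e, so g | e. Since e > 0, g ≤ e. Since e ≤ g, e = g. Because u = e and u ≤ h, e ≤ h. e = g, so g ≤ h. Then g + x ≤ h + x.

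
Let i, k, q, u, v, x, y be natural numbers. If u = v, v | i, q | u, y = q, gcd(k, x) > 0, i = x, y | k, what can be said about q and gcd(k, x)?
q ≤ gcd(k, x)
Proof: y = q and y | k, therefore q | k. From u = v and q | u, q | v. Since v | i, q | i. i = x, so q | x. Since q | k, q | gcd(k, x). gcd(k, x) > 0, so q ≤ gcd(k, x).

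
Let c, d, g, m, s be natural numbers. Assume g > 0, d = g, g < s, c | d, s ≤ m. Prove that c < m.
From d = g and c | d, c | g. Since g > 0, c ≤ g. g < s, so c < s. s ≤ m, so c < m.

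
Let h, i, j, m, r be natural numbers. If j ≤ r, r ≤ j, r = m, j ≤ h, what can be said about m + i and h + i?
m + i ≤ h + i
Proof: Because j ≤ r and r ≤ j, j = r. Since r = m, j = m. From j ≤ h, m ≤ h. Then m + i ≤ h + i.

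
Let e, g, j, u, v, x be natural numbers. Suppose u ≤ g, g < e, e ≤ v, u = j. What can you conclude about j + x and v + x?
j + x < v + x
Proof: u = j and u ≤ g, so j ≤ g. Since g < e and e ≤ v, g < v. j ≤ g, so j < v. Then j + x < v + x.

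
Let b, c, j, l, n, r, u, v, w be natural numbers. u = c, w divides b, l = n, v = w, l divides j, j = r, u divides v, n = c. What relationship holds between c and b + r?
c divides b + r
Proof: v = w and u divides v, hence u divides w. Because w divides b, u divides b. u = c, so c divides b. Since l = n and n = c, l = c. Because j = r and l divides j, l divides r. l = c, so c divides r. Since c divides b, c divides b + r.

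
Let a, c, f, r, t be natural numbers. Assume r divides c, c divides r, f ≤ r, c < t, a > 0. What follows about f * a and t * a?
f * a < t * a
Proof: r divides c and c divides r, hence r = c. Since f ≤ r, f ≤ c. Since c < t, f < t. Combining with a > 0, by multiplying by a positive, f * a < t * a.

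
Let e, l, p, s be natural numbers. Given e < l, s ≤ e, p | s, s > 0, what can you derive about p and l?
p < l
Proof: Since p | s and s > 0, p ≤ s. Since s ≤ e, p ≤ e. e < l, so p < l.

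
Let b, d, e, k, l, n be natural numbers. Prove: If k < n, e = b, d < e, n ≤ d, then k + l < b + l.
Since k < n and n ≤ d, k < d. e = b and d < e, therefore d < b. Since k < d, k < b. Then k + l < b + l.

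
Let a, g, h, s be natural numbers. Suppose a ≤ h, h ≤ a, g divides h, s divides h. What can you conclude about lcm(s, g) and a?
lcm(s, g) divides a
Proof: From h ≤ a and a ≤ h, h = a. s divides h and g divides h, hence lcm(s, g) divides h. h = a, so lcm(s, g) divides a.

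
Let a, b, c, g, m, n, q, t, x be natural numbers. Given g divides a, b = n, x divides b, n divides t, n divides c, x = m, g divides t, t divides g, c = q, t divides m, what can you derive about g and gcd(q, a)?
g divides gcd(q, a)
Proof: From t divides g and g divides t, t = g. x = m and x divides b, so m divides b. Since t divides m, t divides b. b = n, so t divides n. n divides t, so n = t. c = q and n divides c, hence n divides q. Since n = t, t divides q. t = g, so g divides q. From g divides a, g divides gcd(q, a).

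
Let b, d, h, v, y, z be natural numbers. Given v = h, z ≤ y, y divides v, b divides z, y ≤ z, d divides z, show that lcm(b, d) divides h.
b divides z and d divides z, therefore lcm(b, d) divides z. From y ≤ z and z ≤ y, y = z. Because v = h and y divides v, y divides h. y = z, so z divides h. lcm(b, d) divides z, so lcm(b, d) divides h.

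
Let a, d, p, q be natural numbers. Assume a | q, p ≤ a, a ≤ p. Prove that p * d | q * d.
Since a ≤ p and p ≤ a, a = p. a | q, so p | q. Then p * d | q * d.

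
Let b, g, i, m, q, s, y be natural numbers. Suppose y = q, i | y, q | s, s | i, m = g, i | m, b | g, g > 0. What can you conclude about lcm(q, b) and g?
lcm(q, b) ≤ g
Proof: Since y = q and i | y, i | q. From q | s and s | i, q | i. Since i | q, i = q. From m = g and i | m, i | g. Since i = q, q | g. b | g, so lcm(q, b) | g. Since g > 0, lcm(q, b) ≤ g.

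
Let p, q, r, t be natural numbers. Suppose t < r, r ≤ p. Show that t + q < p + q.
t < r and r ≤ p, so t < p. Then t + q < p + q.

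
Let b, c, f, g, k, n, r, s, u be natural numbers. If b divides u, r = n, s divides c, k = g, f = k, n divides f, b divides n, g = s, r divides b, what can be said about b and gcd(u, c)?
b divides gcd(u, c)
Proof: Since k = g and g = s, k = s. r = n and r divides b, hence n divides b. From b divides n, n = b. Since n divides f, b divides f. Since f = k, b divides k. k = s, so b divides s. s divides c, so b divides c. b divides u, so b divides gcd(u, c).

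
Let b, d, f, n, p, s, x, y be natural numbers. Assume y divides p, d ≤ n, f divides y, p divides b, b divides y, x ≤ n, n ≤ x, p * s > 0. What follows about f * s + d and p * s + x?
f * s + d ≤ p * s + x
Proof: Because p divides b and b divides y, p divides y. Because y divides p, y = p. Since f divides y, f divides p. Then f * s divides p * s. Since p * s > 0, f * s ≤ p * s. n ≤ x and x ≤ n, thus n = x. Since d ≤ n, d ≤ x. f * s ≤ p * s, so f * s + d ≤ p * s + x.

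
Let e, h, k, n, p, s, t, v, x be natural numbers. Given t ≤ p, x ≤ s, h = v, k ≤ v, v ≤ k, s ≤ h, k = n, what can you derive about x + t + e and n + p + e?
x + t + e ≤ n + p + e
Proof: Because v ≤ k and k ≤ v, v = k. Since h = v, h = k. Since k = n, h = n. x ≤ s and s ≤ h, so x ≤ h. Since h = n, x ≤ n. t ≤ p, so x + t ≤ n + p. Then x + t + e ≤ n + p + e.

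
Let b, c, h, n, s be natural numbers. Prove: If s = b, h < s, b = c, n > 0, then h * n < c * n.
Because s = b and h < s, h < b. b = c, so h < c. n > 0, so h * n < c * n.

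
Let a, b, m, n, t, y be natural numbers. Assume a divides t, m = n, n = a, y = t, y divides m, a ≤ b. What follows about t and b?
t ≤ b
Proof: Because m = n and n = a, m = a. Since y = t and y divides m, t divides m. Since m = a, t divides a. a divides t, so a = t. Since a ≤ b, t ≤ b.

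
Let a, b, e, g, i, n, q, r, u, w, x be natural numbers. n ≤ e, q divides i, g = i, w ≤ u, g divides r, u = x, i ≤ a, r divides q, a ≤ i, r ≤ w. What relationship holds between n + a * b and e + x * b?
n + a * b ≤ e + x * b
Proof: r divides q and q divides i, so r divides i. Because g = i and g divides r, i divides r. r divides i, so r = i. i ≤ a and a ≤ i, hence i = a. r = i, so r = a. Since u = x and w ≤ u, w ≤ x. r ≤ w, so r ≤ x. r = a, so a ≤ x. By multiplying by a non-negative, a * b ≤ x * b. n ≤ e, so n + a * b ≤ e + x * b.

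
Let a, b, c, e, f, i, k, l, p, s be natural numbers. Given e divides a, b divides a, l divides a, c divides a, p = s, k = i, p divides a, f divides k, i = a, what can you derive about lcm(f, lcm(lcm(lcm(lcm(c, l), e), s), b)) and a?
lcm(f, lcm(lcm(lcm(lcm(c, l), e), s), b)) divides a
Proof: From k = i and i = a, k = a. f divides k, so f divides a. Because c divides a and l divides a, lcm(c, l) divides a. Because e divides a, lcm(lcm(c, l), e) divides a. p = s and p divides a, thus s divides a. Since lcm(lcm(c, l), e) divides a, lcm(lcm(lcm(c, l), e), s) divides a. Since b divides a, lcm(lcm(lcm(lcm(c, l), e), s), b) divides a. From f divides a, lcm(f, lcm(lcm(lcm(lcm(c, l), e), s), b)) divides a.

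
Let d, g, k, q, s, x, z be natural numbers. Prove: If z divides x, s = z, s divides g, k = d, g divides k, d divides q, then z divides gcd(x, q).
Because s = z and s divides g, z divides g. Since k = d and g divides k, g divides d. z divides g, so z divides d. d divides q, so z divides q. Since z divides x, z divides gcd(x, q).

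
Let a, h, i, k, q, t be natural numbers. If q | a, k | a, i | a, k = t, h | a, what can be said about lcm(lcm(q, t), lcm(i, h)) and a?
lcm(lcm(q, t), lcm(i, h)) | a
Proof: Since k = t and k | a, t | a. Because q | a, lcm(q, t) | a. i | a and h | a, therefore lcm(i, h) | a. Since lcm(q, t) | a, lcm(lcm(q, t), lcm(i, h)) | a.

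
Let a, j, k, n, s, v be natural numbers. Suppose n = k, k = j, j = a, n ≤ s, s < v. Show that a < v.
n = k and k = j, so n = j. Since j = a, n = a. Since n ≤ s and s < v, n < v. Since n = a, a < v.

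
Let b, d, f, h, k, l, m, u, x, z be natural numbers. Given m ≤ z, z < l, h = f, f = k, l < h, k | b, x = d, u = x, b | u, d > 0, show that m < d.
From m ≤ z and z < l, m < l. h = f and f = k, so h = k. From l < h, l < k. m < l, so m < k. From u = x and b | u, b | x. x = d, so b | d. Since k | b, k | d. d > 0, so k ≤ d. Since m < k, m < d.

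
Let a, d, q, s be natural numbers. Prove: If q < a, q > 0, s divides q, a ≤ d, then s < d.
Since s divides q and q > 0, s ≤ q. q < a, so s < a. Since a ≤ d, s < d.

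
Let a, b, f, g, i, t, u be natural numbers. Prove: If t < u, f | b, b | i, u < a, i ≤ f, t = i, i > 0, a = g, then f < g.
f | b and b | i, so f | i. i > 0, so f ≤ i. i ≤ f, so i = f. t = i and t < u, thus i < u. Since i = f, f < u. u < a, so f < a. a = g, so f < g.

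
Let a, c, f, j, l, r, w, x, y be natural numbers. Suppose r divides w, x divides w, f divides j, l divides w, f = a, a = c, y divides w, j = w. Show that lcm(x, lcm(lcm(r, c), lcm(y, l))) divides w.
From f = a and a = c, f = c. j = w and f divides j, thus f divides w. f = c, so c divides w. r divides w, so lcm(r, c) divides w. Because y divides w and l divides w, lcm(y, l) divides w. Since lcm(r, c) divides w, lcm(lcm(r, c), lcm(y, l)) divides w. Since x divides w, lcm(x, lcm(lcm(r, c), lcm(y, l))) divides w.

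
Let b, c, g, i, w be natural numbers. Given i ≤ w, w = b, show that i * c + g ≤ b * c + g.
w = b and i ≤ w, so i ≤ b. By multiplying by a non-negative, i * c ≤ b * c. Then i * c + g ≤ b * c + g.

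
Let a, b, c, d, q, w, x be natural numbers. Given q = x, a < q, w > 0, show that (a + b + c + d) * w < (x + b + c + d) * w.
q = x and a < q, so a < x. Then a + b < x + b. Then a + b + c < x + b + c. Then a + b + c + d < x + b + c + d. w > 0, so (a + b + c + d) * w < (x + b + c + d) * w.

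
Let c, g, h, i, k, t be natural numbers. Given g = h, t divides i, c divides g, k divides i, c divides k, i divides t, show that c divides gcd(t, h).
i divides t and t divides i, hence i = t. Since c divides k and k divides i, c divides i. Since i = t, c divides t. g = h and c divides g, thus c divides h. Because c divides t, c divides gcd(t, h).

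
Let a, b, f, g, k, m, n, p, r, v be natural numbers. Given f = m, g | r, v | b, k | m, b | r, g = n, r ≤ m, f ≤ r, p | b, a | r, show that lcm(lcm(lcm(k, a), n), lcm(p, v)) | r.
f = m and f ≤ r, therefore m ≤ r. Since r ≤ m, m = r. Since k | m, k | r. From a | r, lcm(k, a) | r. Because g = n and g | r, n | r. Since lcm(k, a) | r, lcm(lcm(k, a), n) | r. p | b and v | b, hence lcm(p, v) | b. b | r, so lcm(p, v) | r. lcm(lcm(k, a), n) | r, so lcm(lcm(lcm(k, a), n), lcm(p, v)) | r.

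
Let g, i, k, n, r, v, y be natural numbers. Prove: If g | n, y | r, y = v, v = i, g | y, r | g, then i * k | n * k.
Because y | r and r | g, y | g. g | y, so g = y. y = v, so g = v. Since v = i, g = i. Since g | n, i | n. Then i * k | n * k.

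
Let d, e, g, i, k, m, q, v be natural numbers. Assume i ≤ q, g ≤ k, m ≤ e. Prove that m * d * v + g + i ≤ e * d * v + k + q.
m ≤ e. By multiplying by a non-negative, m * d ≤ e * d. By multiplying by a non-negative, m * d * v ≤ e * d * v. g ≤ k and i ≤ q, hence g + i ≤ k + q. Since m * d * v ≤ e * d * v, m * d * v + g + i ≤ e * d * v + k + q.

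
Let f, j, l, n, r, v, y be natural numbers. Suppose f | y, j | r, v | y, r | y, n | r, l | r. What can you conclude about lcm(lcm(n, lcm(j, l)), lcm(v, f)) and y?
lcm(lcm(n, lcm(j, l)), lcm(v, f)) | y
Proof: j | r and l | r, thus lcm(j, l) | r. n | r, so lcm(n, lcm(j, l)) | r. Since r | y, lcm(n, lcm(j, l)) | y. v | y and f | y, so lcm(v, f) | y. lcm(n, lcm(j, l)) | y, so lcm(lcm(n, lcm(j, l)), lcm(v, f)) | y.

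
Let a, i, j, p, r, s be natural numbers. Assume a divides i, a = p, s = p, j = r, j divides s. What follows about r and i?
r divides i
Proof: From j = r and j divides s, r divides s. Because s = p, r divides p. Because a = p and a divides i, p divides i. r divides p, so r divides i.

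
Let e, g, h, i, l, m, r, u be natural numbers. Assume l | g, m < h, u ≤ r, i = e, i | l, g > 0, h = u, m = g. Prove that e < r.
Since i = e and i | l, e | l. Since l | g, e | g. Because g > 0, e ≤ g. Since h = u and m < h, m < u. Since u ≤ r, m < r. Since m = g, g < r. e ≤ g, so e < r.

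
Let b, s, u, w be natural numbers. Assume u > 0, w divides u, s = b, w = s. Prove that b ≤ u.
Because w = s and w divides u, s divides u. s = b, so b divides u. Since u > 0, b ≤ u.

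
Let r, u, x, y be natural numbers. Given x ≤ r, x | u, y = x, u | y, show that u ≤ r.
Because y = x and u | y, u | x. Since x | u, x = u. x ≤ r, so u ≤ r.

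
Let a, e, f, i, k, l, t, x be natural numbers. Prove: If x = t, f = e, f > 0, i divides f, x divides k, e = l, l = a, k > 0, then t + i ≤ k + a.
Since x = t and x divides k, t divides k. k > 0, so t ≤ k. f = e and e = l, thus f = l. l = a, so f = a. i divides f and f > 0, so i ≤ f. f = a, so i ≤ a. Since t ≤ k, t + i ≤ k + a.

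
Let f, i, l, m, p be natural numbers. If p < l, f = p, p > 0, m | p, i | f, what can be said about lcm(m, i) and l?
lcm(m, i) < l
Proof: f = p and i | f, hence i | p. Since m | p, lcm(m, i) | p. Since p > 0, lcm(m, i) ≤ p. From p < l, lcm(m, i) < l.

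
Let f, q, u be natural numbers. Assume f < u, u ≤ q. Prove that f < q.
f < u and u ≤ q. By transitivity, f < q.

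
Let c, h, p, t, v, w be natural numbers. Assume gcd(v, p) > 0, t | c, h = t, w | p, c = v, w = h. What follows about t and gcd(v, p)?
t ≤ gcd(v, p)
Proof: c = v and t | c, hence t | v. w = h and h = t, thus w = t. w | p, so t | p. Since t | v, t | gcd(v, p). gcd(v, p) > 0, so t ≤ gcd(v, p).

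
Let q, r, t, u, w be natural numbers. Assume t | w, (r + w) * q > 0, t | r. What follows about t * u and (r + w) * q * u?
t * u ≤ (r + w) * q * u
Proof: t | r and t | w, thus t | r + w. Then t | (r + w) * q. From (r + w) * q > 0, t ≤ (r + w) * q. Then t * u ≤ (r + w) * q * u.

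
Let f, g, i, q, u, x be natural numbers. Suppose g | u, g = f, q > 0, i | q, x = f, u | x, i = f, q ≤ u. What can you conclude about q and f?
q = f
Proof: Because x = f and u | x, u | f. From g = f and g | u, f | u. Since u | f, u = f. Because q ≤ u, q ≤ f. i = f and i | q, so f | q. Since q > 0, f ≤ q. q ≤ f, so q = f.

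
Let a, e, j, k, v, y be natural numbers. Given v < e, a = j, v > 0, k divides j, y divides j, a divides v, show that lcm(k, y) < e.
From k divides j and y divides j, lcm(k, y) divides j. a = j and a divides v, hence j divides v. Since lcm(k, y) divides j, lcm(k, y) divides v. Since v > 0, lcm(k, y) ≤ v. Since v < e, lcm(k, y) < e.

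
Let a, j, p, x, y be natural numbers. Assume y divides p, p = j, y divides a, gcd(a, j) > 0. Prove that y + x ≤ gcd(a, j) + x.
Since p = j and y divides p, y divides j. Because y divides a, y divides gcd(a, j). Since gcd(a, j) > 0, y ≤ gcd(a, j). Then y + x ≤ gcd(a, j) + x.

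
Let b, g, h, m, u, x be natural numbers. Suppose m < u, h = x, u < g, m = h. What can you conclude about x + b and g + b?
x + b < g + b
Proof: m = h and h = x, thus m = x. m < u and u < g, therefore m < g. m = x, so x < g. Then x + b < g + b.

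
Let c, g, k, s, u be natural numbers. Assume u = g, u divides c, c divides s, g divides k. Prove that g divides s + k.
u = g and u divides c, hence g divides c. c divides s, so g divides s. g divides k, so g divides s + k.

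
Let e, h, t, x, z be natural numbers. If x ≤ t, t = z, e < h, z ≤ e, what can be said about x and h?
x < h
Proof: t = z and x ≤ t, thus x ≤ z. z ≤ e and e < h, therefore z < h. x ≤ z, so x < h.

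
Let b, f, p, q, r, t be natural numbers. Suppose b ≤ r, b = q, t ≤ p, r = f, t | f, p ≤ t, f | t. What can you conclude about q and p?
q ≤ p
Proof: f | t and t | f, hence f = t. t ≤ p and p ≤ t, thus t = p. f = t, so f = p. b = q and b ≤ r, thus q ≤ r. r = f, so q ≤ f. f = p, so q ≤ p.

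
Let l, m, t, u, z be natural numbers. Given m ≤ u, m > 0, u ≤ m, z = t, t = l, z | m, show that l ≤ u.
m ≤ u and u ≤ m, hence m = u. z = t and z | m, therefore t | m. Since m > 0, t ≤ m. Since t = l, l ≤ m. m = u, so l ≤ u.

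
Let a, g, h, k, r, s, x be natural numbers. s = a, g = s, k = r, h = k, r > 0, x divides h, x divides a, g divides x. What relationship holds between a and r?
a ≤ r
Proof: Since g = s and s = a, g = a. g divides x, so a divides x. Since x divides a, x = a. h = k and x divides h, thus x divides k. k = r, so x divides r. r > 0, so x ≤ r. Because x = a, a ≤ r.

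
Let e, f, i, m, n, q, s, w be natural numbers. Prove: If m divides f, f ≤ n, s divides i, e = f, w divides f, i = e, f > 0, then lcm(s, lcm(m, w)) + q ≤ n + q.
i = e and e = f, therefore i = f. s divides i, so s divides f. m divides f and w divides f, hence lcm(m, w) divides f. Because s divides f, lcm(s, lcm(m, w)) divides f. f > 0, so lcm(s, lcm(m, w)) ≤ f. Since f ≤ n, lcm(s, lcm(m, w)) ≤ n. Then lcm(s, lcm(m, w)) + q ≤ n + q.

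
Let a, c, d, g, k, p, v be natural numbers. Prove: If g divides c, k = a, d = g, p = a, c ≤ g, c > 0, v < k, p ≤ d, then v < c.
k = a and v < k, so v < a. Because g divides c and c > 0, g ≤ c. Since c ≤ g, g = c. d = g, so d = c. p = a and p ≤ d, hence a ≤ d. d = c, so a ≤ c. v < a, so v < c.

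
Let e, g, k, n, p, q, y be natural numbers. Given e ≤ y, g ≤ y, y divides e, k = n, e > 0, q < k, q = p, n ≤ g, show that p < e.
q = p and q < k, thus p < k. Since k = n, p < n. y divides e and e > 0, therefore y ≤ e. Because e ≤ y, y = e. n ≤ g and g ≤ y, hence n ≤ y. Since y = e, n ≤ e. p < n, so p < e.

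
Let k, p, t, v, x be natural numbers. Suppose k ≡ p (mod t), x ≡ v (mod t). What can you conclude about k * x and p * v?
k * x ≡ p * v (mod t)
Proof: k ≡ p (mod t) and x ≡ v (mod t). By multiplying congruences, k * x ≡ p * v (mod t).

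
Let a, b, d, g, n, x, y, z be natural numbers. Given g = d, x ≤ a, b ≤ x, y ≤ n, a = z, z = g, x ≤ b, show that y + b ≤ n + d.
Because a = z and z = g, a = g. g = d, so a = d. From x ≤ b and b ≤ x, x = b. x ≤ a, so b ≤ a. a = d, so b ≤ d. y ≤ n, so y + b ≤ n + d.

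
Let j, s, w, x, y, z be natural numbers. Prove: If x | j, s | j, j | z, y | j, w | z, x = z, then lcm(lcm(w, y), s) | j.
From x = z and x | j, z | j. j | z, so z = j. w | z, so w | j. Since y | j, lcm(w, y) | j. Since s | j, lcm(lcm(w, y), s) | j.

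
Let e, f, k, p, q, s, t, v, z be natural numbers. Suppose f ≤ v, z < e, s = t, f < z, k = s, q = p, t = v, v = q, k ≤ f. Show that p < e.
Because v = q and q = p, v = p. s = t and t = v, therefore s = v. k = s and k ≤ f, so s ≤ f. s = v, so v ≤ f. Since f ≤ v, f = v. f < z and z < e, so f < e. f = v, so v < e. v = p, so p < e.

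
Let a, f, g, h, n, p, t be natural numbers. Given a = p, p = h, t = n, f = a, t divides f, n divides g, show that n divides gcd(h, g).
a = p and p = h, hence a = h. f = a and t divides f, thus t divides a. t = n, so n divides a. Since a = h, n divides h. Since n divides g, n divides gcd(h, g).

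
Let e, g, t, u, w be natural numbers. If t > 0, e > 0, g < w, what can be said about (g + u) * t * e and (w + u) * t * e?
(g + u) * t * e < (w + u) * t * e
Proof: g < w, hence g + u < w + u. Since t > 0, (g + u) * t < (w + u) * t. Since e > 0, (g + u) * t * e < (w + u) * t * e.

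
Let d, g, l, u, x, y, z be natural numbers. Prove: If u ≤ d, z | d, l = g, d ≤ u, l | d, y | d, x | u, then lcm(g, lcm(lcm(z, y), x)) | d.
Since l = g and l | d, g | d. z | d and y | d, hence lcm(z, y) | d. Since u ≤ d and d ≤ u, u = d. x | u, so x | d. Since lcm(z, y) | d, lcm(lcm(z, y), x) | d. g | d, so lcm(g, lcm(lcm(z, y), x)) | d.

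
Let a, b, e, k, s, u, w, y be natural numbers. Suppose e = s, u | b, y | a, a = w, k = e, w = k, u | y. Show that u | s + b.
k = e and e = s, hence k = s. From a = w and y | a, y | w. Because w = k, y | k. u | y, so u | k. From k = s, u | s. Since u | b, u | s + b.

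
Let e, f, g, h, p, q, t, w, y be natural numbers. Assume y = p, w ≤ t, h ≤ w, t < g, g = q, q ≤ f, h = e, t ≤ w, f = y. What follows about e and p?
e < p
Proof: From h = e and h ≤ w, e ≤ w. t ≤ w and w ≤ t, therefore t = w. g = q and t < g, therefore t < q. f = y and q ≤ f, hence q ≤ y. t < q, so t < y. y = p, so t < p. t = w, so w < p. From e ≤ w, e < p.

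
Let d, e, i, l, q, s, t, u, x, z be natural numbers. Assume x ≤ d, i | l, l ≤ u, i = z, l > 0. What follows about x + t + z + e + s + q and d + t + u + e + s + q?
x + t + z + e + s + q ≤ d + t + u + e + s + q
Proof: x ≤ d, so x + t ≤ d + t. i = z and i | l, thus z | l. Since l > 0, z ≤ l. From l ≤ u, z ≤ u. Since x + t ≤ d + t, x + t + z ≤ d + t + u. Then x + t + z + e ≤ d + t + u + e. Then x + t + z + e + s ≤ d + t + u + e + s. Then x + t + z + e + s + q ≤ d + t + u + e + s + q.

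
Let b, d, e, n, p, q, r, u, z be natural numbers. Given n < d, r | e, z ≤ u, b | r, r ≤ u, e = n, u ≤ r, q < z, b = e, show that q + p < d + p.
b = e and b | r, therefore e | r. Since r | e, r = e. e = n, so r = n. u ≤ r and r ≤ u, therefore u = r. z ≤ u, so z ≤ r. Because q < z, q < r. r = n, so q < n. Because n < d, q < d. Then q + p < d + p.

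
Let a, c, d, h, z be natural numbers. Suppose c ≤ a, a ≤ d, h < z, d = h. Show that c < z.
d = h and a ≤ d, hence a ≤ h. From h < z, a < z. c ≤ a, so c < z.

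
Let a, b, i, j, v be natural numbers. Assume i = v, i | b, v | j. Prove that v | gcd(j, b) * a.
i = v and i | b, hence v | b. v | j, so v | gcd(j, b). Then v | gcd(j, b) * a.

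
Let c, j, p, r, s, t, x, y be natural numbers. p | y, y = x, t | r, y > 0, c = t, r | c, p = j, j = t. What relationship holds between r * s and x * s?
r * s ≤ x * s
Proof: c = t and r | c, thus r | t. t | r, so t = r. Since j = t, j = r. Since p = j and p | y, j | y. Since y > 0, j ≤ y. Since y = x, j ≤ x. j = r, so r ≤ x. Then r * s ≤ x * s.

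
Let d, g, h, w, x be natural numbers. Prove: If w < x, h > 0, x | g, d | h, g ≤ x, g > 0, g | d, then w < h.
From x | g and g > 0, x ≤ g. Since g ≤ x, g = x. Since g | d and d | h, g | h. Since g = x, x | h. Since h > 0, x ≤ h. From w < x, w < h.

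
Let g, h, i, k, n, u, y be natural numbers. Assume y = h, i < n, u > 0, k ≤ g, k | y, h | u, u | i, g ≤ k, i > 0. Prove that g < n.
k ≤ g and g ≤ k, therefore k = g. From y = h and k | y, k | h. h | u, so k | u. Since u > 0, k ≤ u. Since k = g, g ≤ u. From u | i and i > 0, u ≤ i. From g ≤ u, g ≤ i. i < n, so g < n.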